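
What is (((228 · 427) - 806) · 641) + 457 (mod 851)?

32

228 · 427 = 97356 ≡ 342 (mod 851)
342 - 806 = -464 ≡ 387 (mod 851)
387 · 641 = 248067 ≡ 426 (mod 851)
426 + 457 = 883 ≡ 32 (mod 851)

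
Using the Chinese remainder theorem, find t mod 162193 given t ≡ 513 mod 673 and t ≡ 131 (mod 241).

161360

673⁻¹ mod 241: 673·53 ≡ 1 (mod 241), so 673⁻¹ ≡ 53.
t = 513 + 673·((131 − 513)·53 mod 241) = 513 + 673·239 = 161360.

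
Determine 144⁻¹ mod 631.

390

By the extended Euclidean algorithm:
631 = 4*144 + 55
144 = 2*55 + 34
55 = 1*34 + 21
34 = 1*21 + 13
21 = 1*13 + 8
13 = 1*8 + 5
8 = 1*5 + 3
5 = 1*3 + 2
3 = 1*2 + 1
2 = 2*1 + 0
gcd(144, 631) = 1, so the inverse exists.
Back-substitute for 1:
1 = 1*3 − 1*2
  = −1*5 + 2*3
  = 2*8 − 3*5
  = −3*13 + 5*8
  = 5*21 − 8*13
  = −8*34 + 13*21
  = 13*55 − 21*34
  = −21*144 + 55*55
  = 55*631 − 241*144
So 144⁻¹ ≡ −241 ≡ 390 (mod 631).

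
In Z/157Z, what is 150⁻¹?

157 = 1*150 + 7
150 = 21*7 + 3
7 = 2*3 + 1
3 = 3*1 + 0
gcd(150, 157) = 1, so the inverse exists.
Back-substitute for 1:
1 = 1*7 − 2*3
  = −2*150 + 43*7
  = 43*157 − 45*150
So 150⁻¹ ≡ −45 ≡ 112 (mod 157).

112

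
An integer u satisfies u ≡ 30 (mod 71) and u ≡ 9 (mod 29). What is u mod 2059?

1024

71⁻¹ mod 29: 71*9 ≡ 1 (mod 29), so 71⁻¹ ≡ 9.
u = 30 + 71*((9 − 30)*9 mod 29) = 30 + 71*14 = 1024.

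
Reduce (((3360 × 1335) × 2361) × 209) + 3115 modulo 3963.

3360 × 1335 = 4485600 ≡ 3447 (mod 3963)
3447 × 2361 = 8138367 ≡ 2328 (mod 3963)
2328 × 209 = 486552 ≡ 3066 (mod 3963)
3066 + 3115 = 6181 ≡ 2218 (mod 3963)

2218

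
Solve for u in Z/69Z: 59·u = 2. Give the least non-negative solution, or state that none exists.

gcd(59, 69) = 1, so a unique solution mod 69 exists.
59⁻¹ ≡ 62 (mod 69).
u ≡ 62·2 ≡ 55 (mod 69).

55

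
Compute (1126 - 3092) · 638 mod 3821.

2801

1126 - 3092 = -1966 ≡ 1855 (mod 3821)
1855 · 638 = 1183490 ≡ 2801 (mod 3821)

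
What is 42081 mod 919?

726

42081 = 45×919 + 726, so 42081 ≡ 726 (mod 919).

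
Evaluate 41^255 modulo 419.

39

255 in binary is 11111111, i.e. 255 = 128 + 64 + 32 + 16 + 8 + 4 + 2 + 1.
41^1 ≡ 41 (mod 419)
41^2 ≡ 41^2 = 1681 ≡ 5 (mod 419)
41^4 ≡ 5^2 = 25 (mod 419)
41^8 ≡ 25^2 = 625 ≡ 206 (mod 419)
41^16 ≡ 206^2 = 42436 ≡ 117 (mod 419)
41^32 ≡ 117^2 = 13689 ≡ 281 (mod 419)
41^64 ≡ 281^2 = 78961 ≡ 189 (mod 419)
41^128 ≡ 189^2 = 35721 ≡ 106 (mod 419)
41^255 = 41^128 * 41^64 * 41^32 * 41^16 * 41^8 * 41^4 * 41^2 * 41^1 ≡ 106 * 189 * 281 * 117 * 206 * 25 * 5 * 41 (mod 419).
Accumulate the product:
106 * 189 = 20034 ≡ 341
341 * 281 = 95821 ≡ 289
289 * 117 = 33813 ≡ 293
293 * 206 = 60358 ≡ 22
22 * 25 = 550 ≡ 131
131 * 5 = 655 ≡ 236
236 * 41 = 9676 ≡ 39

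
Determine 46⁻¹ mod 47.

46

47 = 1×46 + 1
46 = 46×1 + 0
gcd(46, 47) = 1, so the inverse exists.
Bézout: 1 = 1×47 − 1×46.
So 46⁻¹ ≡ −1 ≡ 46 (mod 47).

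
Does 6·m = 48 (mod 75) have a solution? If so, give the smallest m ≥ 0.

gcd(6, 75) = 3, and 3 | 48, so solutions exist.
Divide through by 3: 2·m ≡ 16 (mod 25).
2⁻¹ ≡ 13 (mod 25).
m ≡ 13·16 ≡ 8 (mod 25).
The smallest non-negative solution is m = 8.

8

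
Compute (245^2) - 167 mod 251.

120

(245)^2 ≡ 36 (mod 251)
36 - 167 = -131 ≡ 120 (mod 251)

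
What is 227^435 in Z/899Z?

807

Compute successive squares:
435 in binary is 110110011, i.e. 435 = 256 + 128 + 32 + 16 + 2 + 1.
227^1 ≡ 227 (mod 899)
227^2 ≡ 227^2 = 51529 ≡ 286 (mod 899)
227^4 ≡ 286^2 = 81796 ≡ 886 (mod 899)
227^8 ≡ 886^2 = 784996 ≡ 169 (mod 899)
227^16 ≡ 169^2 = 28561 ≡ 692 (mod 899)
227^32 ≡ 692^2 = 478864 ≡ 596 (mod 899)
227^64 ≡ 596^2 = 355216 ≡ 111 (mod 899)
227^128 ≡ 111^2 = 12321 ≡ 634 (mod 899)
227^256 ≡ 634^2 = 401956 ≡ 103 (mod 899)
227^435 = 227^256 · 227^128 · 227^32 · 227^16 · 227^2 · 227^1 ≡ 103 · 634 · 596 · 692 · 286 · 227 (mod 899).
Accumulate the product:
103 · 634 = 65302 ≡ 574
574 · 596 = 342104 ≡ 484
484 · 692 = 334928 ≡ 500
500 · 286 = 143000 ≡ 59
59 · 227 = 13393 ≡ 807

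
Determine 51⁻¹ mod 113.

82

Run the extended Euclidean algorithm:
113 = 2*51 + 11
51 = 4*11 + 7
11 = 1*7 + 4
7 = 1*4 + 3
4 = 1*3 + 1
3 = 3*1 + 0
gcd(51, 113) = 1, so the inverse exists.
Back-substitute for 1:
1 = 1*4 − 1*3
  = −1*7 + 2*4
  = 2*11 − 3*7
  = −3*51 + 14*11
  = 14*113 − 31*51
So 51⁻¹ ≡ −31 ≡ 82 (mod 113).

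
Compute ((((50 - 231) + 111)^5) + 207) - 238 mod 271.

50 - 231 = -181 ≡ 90 (mod 271)
90 + 111 = 201
(201)^5 ≡ 266 (mod 271)
266 + 207 = 473 ≡ 202 (mod 271)
202 - 238 = -36 ≡ 235 (mod 271)

235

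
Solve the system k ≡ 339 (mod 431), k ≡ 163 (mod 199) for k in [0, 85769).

431⁻¹ mod 199: 431·193 ≡ 1 (mod 199), so 431⁻¹ ≡ 193.
k = 339 + 431·((163 − 339)·193 mod 199) = 339 + 431·61 = 26630.

26630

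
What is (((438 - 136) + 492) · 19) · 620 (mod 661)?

438 - 136 = 302
302 + 492 = 794 ≡ 133 (mod 661)
133 · 19 = 2527 ≡ 544 (mod 661)
544 · 620 = 337280 ≡ 170 (mod 661)

170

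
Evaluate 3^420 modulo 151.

64

420 in binary is 110100100, i.e. 420 = 256 + 128 + 32 + 4.
3^1 ≡ 3 (mod 151)
3^2 ≡ 3^2 = 9 (mod 151)
3^4 ≡ 9^2 = 81 (mod 151)
3^8 ≡ 81^2 = 6561 ≡ 68 (mod 151)
3^16 ≡ 68^2 = 4624 ≡ 94 (mod 151)
3^32 ≡ 94^2 = 8836 ≡ 78 (mod 151)
3^64 ≡ 78^2 = 6084 ≡ 44 (mod 151)
3^128 ≡ 44^2 = 1936 ≡ 124 (mod 151)
3^256 ≡ 124^2 = 15376 ≡ 125 (mod 151)
3^420 = 3^256 × 3^128 × 3^32 × 3^4 ≡ 125 × 124 × 78 × 81 (mod 151).
Accumulate the product:
125 × 124 = 15500 ≡ 98
98 × 78 = 7644 ≡ 94
94 × 81 = 7614 ≡ 64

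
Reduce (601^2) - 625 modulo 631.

275

(601)^2 ≡ 269 (mod 631)
269 - 625 = -356 ≡ 275 (mod 631)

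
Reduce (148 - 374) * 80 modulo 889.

589

148 - 374 = -226 ≡ 663 (mod 889)
663 * 80 = 53040 ≡ 589 (mod 889)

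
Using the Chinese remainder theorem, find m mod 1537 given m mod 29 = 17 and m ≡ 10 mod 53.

858

29⁻¹ mod 53: 29·11 ≡ 1 (mod 53), so 29⁻¹ ≡ 11.
m = 17 + 29·((10 − 17)·11 mod 53) = 17 + 29·29 = 858.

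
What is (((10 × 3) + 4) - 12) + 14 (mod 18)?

0

10 × 3 = 30 ≡ 12 (mod 18)
12 + 4 = 16
16 - 12 = 4
4 + 14 = 18 ≡ 0 (mod 18)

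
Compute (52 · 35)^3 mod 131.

7

52 · 35 = 1820 ≡ 117 (mod 131)
(117)^3 ≡ 7 (mod 131)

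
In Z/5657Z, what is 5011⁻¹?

By the extended Euclidean algorithm:
5657 = 1*5011 + 646
5011 = 7*646 + 489
646 = 1*489 + 157
489 = 3*157 + 18
157 = 8*18 + 13
18 = 1*13 + 5
13 = 2*5 + 3
5 = 1*3 + 2
3 = 1*2 + 1
2 = 2*1 + 0
gcd(5011, 5657) = 1, so the inverse exists.
Back-substitute for 1:
1 = 1*3 − 1*2
  = −1*5 + 2*3
  = 2*13 − 5*5
  = −5*18 + 7*13
  = 7*157 − 61*18
  = −61*489 + 190*157
  = 190*646 − 251*489
  = −251*5011 + 1947*646
  = 1947*5657 − 2198*5011
So 5011⁻¹ ≡ −2198 ≡ 3459 (mod 5657).

3459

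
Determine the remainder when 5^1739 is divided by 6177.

Using repeated squaring:
1739 in binary is 11011001011, i.e. 1739 = 1024 + 512 + 128 + 64 + 8 + 2 + 1.
5^1 ≡ 5 (mod 6177)
5^2 ≡ 5^2 = 25 (mod 6177)
5^4 ≡ 25^2 = 625 (mod 6177)
5^8 ≡ 625^2 = 390625 ≡ 1474 (mod 6177)
5^16 ≡ 1474^2 = 2172676 ≡ 4549 (mod 6177)
5^32 ≡ 4549^2 = 20693401 ≡ 451 (mod 6177)
5^64 ≡ 451^2 = 203401 ≡ 5737 (mod 6177)
5^128 ≡ 5737^2 = 32913169 ≡ 2113 (mod 6177)
5^256 ≡ 2113^2 = 4464769 ≡ 4975 (mod 6177)
5^512 ≡ 4975^2 = 24750625 ≡ 5563 (mod 6177)
5^1024 ≡ 5563^2 = 30946969 ≡ 199 (mod 6177)
5^1739 = 5^1024 * 5^512 * 5^128 * 5^64 * 5^8 * 5^2 * 5^1 ≡ 199 * 5563 * 2113 * 5737 * 1474 * 25 * 5 (mod 6177).
Accumulate the product:
199 * 5563 = 1107037 ≡ 1354
1354 * 2113 = 2861002 ≡ 1051
1051 * 5737 = 6029587 ≡ 835
835 * 1474 = 1230790 ≡ 1567
1567 * 25 = 39175 ≡ 2113
2113 * 5 = 10565 ≡ 4388

4388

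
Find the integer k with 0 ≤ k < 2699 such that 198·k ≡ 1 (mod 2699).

259

Apply the Euclidean algorithm and back-substitute:
2699 = 13·198 + 125
198 = 1·125 + 73
125 = 1·73 + 52
73 = 1·52 + 21
52 = 2·21 + 10
21 = 2·10 + 1
10 = 10·1 + 0
gcd(198, 2699) = 1, so the inverse exists.
Back-substitute for 1:
1 = 1·21 − 2·10
  = −2·52 + 5·21
  = 5·73 − 7·52
  = −7·125 + 12·73
  = 12·198 − 19·125
  = −19·2699 + 259·198
So 198⁻¹ ≡ 259 (mod 2699).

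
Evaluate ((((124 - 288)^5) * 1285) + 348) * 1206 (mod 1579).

124 - 288 = -164 ≡ 1415 (mod 1579)
(1415)^5 ≡ 392 (mod 1579)
392 * 1285 = 503720 ≡ 19 (mod 1579)
19 + 348 = 367
367 * 1206 = 442602 ≡ 482 (mod 1579)

482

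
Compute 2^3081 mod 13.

5

2^1 ≡ 2 (mod 13)
2^2 ≡ 2^2 = 4 (mod 13)
2^4 ≡ 4^2 = 16 ≡ 3 (mod 13)
2^8 ≡ 3^2 = 9 (mod 13)
2^16 ≡ 9^2 = 81 ≡ 3 (mod 13)
2^32 ≡ 3^2 = 9 (mod 13)
2^64 ≡ 9^2 = 81 ≡ 3 (mod 13)
2^128 ≡ 3^2 = 9 (mod 13)
2^256 ≡ 9^2 = 81 ≡ 3 (mod 13)
2^512 ≡ 3^2 = 9 (mod 13)
2^1024 ≡ 9^2 = 81 ≡ 3 (mod 13)
2^2048 ≡ 3^2 = 9 (mod 13)
2^3081 = 2^2048 * 2^1024 * 2^8 * 2^1 ≡ 9 * 3 * 9 * 2 (mod 13).
Accumulate the product:
9 * 3 = 27 ≡ 1
1 * 9 = 9
9 * 2 = 18 ≡ 5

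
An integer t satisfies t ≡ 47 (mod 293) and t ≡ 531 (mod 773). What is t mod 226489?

145082

293⁻¹ mod 773: 293×124 ≡ 1 (mod 773), so 293⁻¹ ≡ 124.
t = 47 + 293×((531 − 47)×124 mod 773) = 47 + 293×495 = 145082.
Check: 145082 mod 293 = 47, 145082 mod 773 = 531. ✓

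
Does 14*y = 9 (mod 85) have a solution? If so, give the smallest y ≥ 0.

31

gcd(14, 85) = 1, so a unique solution mod 85 exists.
14⁻¹ ≡ 79 (mod 85).
y ≡ 79*9 ≡ 31 (mod 85).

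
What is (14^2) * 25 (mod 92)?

24

(14)^2 ≡ 12 (mod 92)
12 * 25 = 300 ≡ 24 (mod 92)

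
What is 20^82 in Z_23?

Compute successive squares:
82 in binary is 1010010, i.e. 82 = 64 + 16 + 2.
20^1 ≡ 20 (mod 23)
20^2 ≡ 20^2 = 400 ≡ 9 (mod 23)
20^4 ≡ 9^2 = 81 ≡ 12 (mod 23)
20^8 ≡ 12^2 = 144 ≡ 6 (mod 23)
20^16 ≡ 6^2 = 36 ≡ 13 (mod 23)
20^32 ≡ 13^2 = 169 ≡ 8 (mod 23)
20^64 ≡ 8^2 = 64 ≡ 18 (mod 23)
20^82 = 20^64 · 20^16 · 20^2 ≡ 18 · 13 · 9 (mod 23).
Accumulate the product:
18 · 13 = 234 ≡ 4
4 · 9 = 36 ≡ 13

13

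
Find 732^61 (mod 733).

732

By square-and-multiply:
61 in binary is 111101, i.e. 61 = 32 + 16 + 8 + 4 + 1.
732^1 ≡ 732 (mod 733)
732^2 ≡ 732^2 = 535824 ≡ 1 (mod 733)
732^4 ≡ 1^2 = 1 (mod 733)
732^8 ≡ 1^2 = 1 (mod 733)
732^16 ≡ 1^2 = 1 (mod 733)
732^32 ≡ 1^2 = 1 (mod 733)
732^61 = 732^32 * 732^16 * 732^8 * 732^4 * 732^1 ≡ 1 * 1 * 1 * 1 * 732 (mod 733).
Accumulate the product:
1 * 1 = 1
1 * 1 = 1
1 * 1 = 1
1 * 732 = 732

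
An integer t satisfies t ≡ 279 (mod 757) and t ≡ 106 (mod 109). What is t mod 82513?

35858

757⁻¹ mod 109: 757·18 ≡ 1 (mod 109), so 757⁻¹ ≡ 18.
t = 279 + 757·((106 − 279)·18 mod 109) = 279 + 757·47 = 35858.
Check: 35858 mod 757 = 279, 35858 mod 109 = 106. ✓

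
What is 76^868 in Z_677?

By square-and-multiply:
76^1 ≡ 76 (mod 677)
76^2 ≡ 76^2 = 5776 ≡ 360 (mod 677)
76^4 ≡ 360^2 = 129600 ≡ 293 (mod 677)
76^8 ≡ 293^2 = 85849 ≡ 547 (mod 677)
76^16 ≡ 547^2 = 299209 ≡ 652 (mod 677)
76^32 ≡ 652^2 = 425104 ≡ 625 (mod 677)
76^64 ≡ 625^2 = 390625 ≡ 673 (mod 677)
76^128 ≡ 673^2 = 452929 ≡ 16 (mod 677)
76^256 ≡ 16^2 = 256 (mod 677)
76^512 ≡ 256^2 = 65536 ≡ 544 (mod 677)
76^868 = 76^512 × 76^256 × 76^64 × 76^32 × 76^4 ≡ 544 × 256 × 673 × 625 × 293 (mod 677).
Accumulate the product:
544 × 256 = 139264 ≡ 479
479 × 673 = 322367 ≡ 115
115 × 625 = 71875 ≡ 113
113 × 293 = 33109 ≡ 613

613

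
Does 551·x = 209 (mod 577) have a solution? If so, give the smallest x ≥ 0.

458

gcd(551, 577) = 1, so a unique solution mod 577 exists.
551⁻¹ ≡ 466 (mod 577).
x ≡ 466·209 ≡ 458 (mod 577).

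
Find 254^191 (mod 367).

Compute successive squares:
254^1 ≡ 254 (mod 367)
254^2 ≡ 254^2 = 64516 ≡ 291 (mod 367)
254^4 ≡ 291^2 = 84681 ≡ 271 (mod 367)
254^8 ≡ 271^2 = 73441 ≡ 41 (mod 367)
254^16 ≡ 41^2 = 1681 ≡ 213 (mod 367)
254^32 ≡ 213^2 = 45369 ≡ 228 (mod 367)
254^64 ≡ 228^2 = 51984 ≡ 237 (mod 367)
254^128 ≡ 237^2 = 56169 ≡ 18 (mod 367)
254^191 = 254^128 × 254^32 × 254^16 × 254^8 × 254^4 × 254^2 × 254^1 ≡ 18 × 228 × 213 × 41 × 271 × 291 × 254 (mod 367).
Accumulate the product:
18 × 228 = 4104 ≡ 67
67 × 213 = 14271 ≡ 325
325 × 41 = 13325 ≡ 113
113 × 271 = 30623 ≡ 162
162 × 291 = 47142 ≡ 166
166 × 254 = 42164 ≡ 326

326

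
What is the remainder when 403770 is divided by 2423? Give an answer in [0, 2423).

1552

403770 = 166*2423 + 1552, so 403770 ≡ 1552 (mod 2423).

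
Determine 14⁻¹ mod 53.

19

By the extended Euclidean algorithm:
53 = 3·14 + 11
14 = 1·11 + 3
11 = 3·3 + 2
3 = 1·2 + 1
2 = 2·1 + 0
gcd(14, 53) = 1, so the inverse exists.
Bézout: 1 = −5·53 + 19·14.
So 14⁻¹ ≡ 19 (mod 53).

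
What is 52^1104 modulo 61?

34

By square-and-multiply:
1104 in binary is 10001010000, i.e. 1104 = 1024 + 64 + 16.
52^1 ≡ 52 (mod 61)
52^2 ≡ 52^2 = 2704 ≡ 20 (mod 61)
52^4 ≡ 20^2 = 400 ≡ 34 (mod 61)
52^8 ≡ 34^2 = 1156 ≡ 58 (mod 61)
52^16 ≡ 58^2 = 3364 ≡ 9 (mod 61)
52^32 ≡ 9^2 = 81 ≡ 20 (mod 61)
52^64 ≡ 20^2 = 400 ≡ 34 (mod 61)
52^128 ≡ 34^2 = 1156 ≡ 58 (mod 61)
52^256 ≡ 58^2 = 3364 ≡ 9 (mod 61)
52^512 ≡ 9^2 = 81 ≡ 20 (mod 61)
52^1024 ≡ 20^2 = 400 ≡ 34 (mod 61)
52^1104 = 52^1024 * 52^64 * 52^16 ≡ 34 * 34 * 9 (mod 61).
Accumulate the product:
34 * 34 = 1156 ≡ 58
58 * 9 = 522 ≡ 34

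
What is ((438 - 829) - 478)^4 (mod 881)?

438 - 829 = -391 ≡ 490 (mod 881)
490 - 478 = 12
(12)^4 ≡ 473 (mod 881)

473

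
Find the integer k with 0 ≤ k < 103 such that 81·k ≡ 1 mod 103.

14

103 = 1*81 + 22
81 = 3*22 + 15
22 = 1*15 + 7
15 = 2*7 + 1
7 = 7*1 + 0
gcd(81, 103) = 1, so the inverse exists.
Bézout: 1 = −11*103 + 14*81.
So 81⁻¹ ≡ 14 (mod 103).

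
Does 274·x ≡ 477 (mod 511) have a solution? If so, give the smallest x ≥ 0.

gcd(274, 511) = 1, so a unique solution mod 511 exists.
274⁻¹ ≡ 442 (mod 511).
x ≡ 442·477 ≡ 302 (mod 511).

302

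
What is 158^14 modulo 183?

14 in binary is 1110, i.e. 14 = 8 + 4 + 2.
158^1 ≡ 158 (mod 183)
158^2 ≡ 158^2 = 24964 ≡ 76 (mod 183)
158^4 ≡ 76^2 = 5776 ≡ 103 (mod 183)
158^8 ≡ 103^2 = 10609 ≡ 178 (mod 183)
158^14 = 158^8 * 158^4 * 158^2 ≡ 178 * 103 * 76 (mod 183).
Accumulate the product:
178 * 103 = 18334 ≡ 34
34 * 76 = 2584 ≡ 22

22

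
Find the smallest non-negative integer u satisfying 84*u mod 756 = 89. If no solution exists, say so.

gcd(84, 756) = 84, and 84 does not divide 89.
So the congruence has no solution.

no solution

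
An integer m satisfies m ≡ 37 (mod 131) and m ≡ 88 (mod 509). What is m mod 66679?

131⁻¹ mod 509: 131·136 ≡ 1 (mod 509), so 131⁻¹ ≡ 136.
m = 37 + 131·((88 − 37)·136 mod 509) = 37 + 131·319 = 41826.

41826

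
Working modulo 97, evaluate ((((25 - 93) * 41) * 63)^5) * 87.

47

25 - 93 = -68 ≡ 29 (mod 97)
29 * 41 = 1189 ≡ 25 (mod 97)
25 * 63 = 1575 ≡ 23 (mod 97)
(23)^5 ≡ 5 (mod 97)
5 * 87 = 435 ≡ 47 (mod 97)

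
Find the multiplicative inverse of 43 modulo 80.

67

80 = 1*43 + 37
43 = 1*37 + 6
37 = 6*6 + 1
6 = 6*1 + 0
gcd(43, 80) = 1, so the inverse exists.
Back-substitute for 1:
1 = 1*37 − 6*6
  = −6*43 + 7*37
  = 7*80 − 13*43
So 43⁻¹ ≡ −13 ≡ 67 (mod 80).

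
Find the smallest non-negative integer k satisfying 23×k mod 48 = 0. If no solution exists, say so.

0

gcd(23, 48) = 1, so a unique solution mod 48 exists.
23⁻¹ ≡ 23 (mod 48).
k ≡ 23×0 ≡ 0 (mod 48).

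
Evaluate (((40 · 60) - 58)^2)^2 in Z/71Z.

1

40 · 60 = 2400 ≡ 57 (mod 71)
57 - 58 = -1 ≡ 70 (mod 71)
(70)^2 ≡ 1 (mod 71)
(1)^2 ≡ 1 (mod 71)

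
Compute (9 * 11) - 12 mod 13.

9

9 * 11 = 99 ≡ 8 (mod 13)
8 - 12 = -4 ≡ 9 (mod 13)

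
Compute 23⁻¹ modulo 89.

By the extended Euclidean algorithm:
89 = 3*23 + 20
23 = 1*20 + 3
20 = 6*3 + 2
3 = 1*2 + 1
2 = 2*1 + 0
gcd(23, 89) = 1, so the inverse exists.
Back-substitute for 1:
1 = 1*3 − 1*2
  = −1*20 + 7*3
  = 7*23 − 8*20
  = −8*89 + 31*23
So 23⁻¹ ≡ 31 (mod 89).

31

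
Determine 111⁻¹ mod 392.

279

392 = 3·111 + 59
111 = 1·59 + 52
59 = 1·52 + 7
52 = 7·7 + 3
7 = 2·3 + 1
3 = 3·1 + 0
gcd(111, 392) = 1, so the inverse exists.
Bézout: 1 = 32·392 − 113·111.
So 111⁻¹ ≡ −113 ≡ 279 (mod 392).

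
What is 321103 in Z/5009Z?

527

321103 = 64·5009 + 527, so 321103 ≡ 527 (mod 5009).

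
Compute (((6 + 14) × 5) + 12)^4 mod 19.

6 + 14 = 20 ≡ 1 (mod 19)
1 × 5 = 5
5 + 12 = 17
(17)^4 ≡ 16 (mod 19)

16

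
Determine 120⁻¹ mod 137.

137 = 1*120 + 17
120 = 7*17 + 1
17 = 17*1 + 0
gcd(120, 137) = 1, so the inverse exists.
Back-substitute for 1:
1 = 1*120 − 7*17
  = −7*137 + 8*120
So 120⁻¹ ≡ 8 (mod 137).

8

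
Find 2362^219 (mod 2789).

489

2362^1 ≡ 2362 (mod 2789)
2362^2 ≡ 2362^2 = 5579044 ≡ 1044 (mod 2789)
2362^4 ≡ 1044^2 = 1089936 ≡ 2226 (mod 2789)
2362^8 ≡ 2226^2 = 4955076 ≡ 1812 (mod 2789)
2362^16 ≡ 1812^2 = 3283344 ≡ 691 (mod 2789)
2362^32 ≡ 691^2 = 477481 ≡ 562 (mod 2789)
2362^64 ≡ 562^2 = 315844 ≡ 687 (mod 2789)
2362^128 ≡ 687^2 = 471969 ≡ 628 (mod 2789)
2362^219 = 2362^128 · 2362^64 · 2362^16 · 2362^8 · 2362^2 · 2362^1 ≡ 628 · 687 · 691 · 1812 · 1044 · 2362 (mod 2789).
Accumulate the product:
628 · 687 = 431436 ≡ 1930
1930 · 691 = 1333630 ≡ 488
488 · 1812 = 884256 ≡ 143
143 · 1044 = 149292 ≡ 1475
1475 · 2362 = 3483950 ≡ 489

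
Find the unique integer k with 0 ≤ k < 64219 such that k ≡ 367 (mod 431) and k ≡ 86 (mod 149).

52087

431⁻¹ mod 149: 431·121 ≡ 1 (mod 149), so 431⁻¹ ≡ 121.
k = 367 + 431·((86 − 367)·121 mod 149) = 367 + 431·120 = 52087.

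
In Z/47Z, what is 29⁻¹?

13

47 = 1×29 + 18
29 = 1×18 + 11
18 = 1×11 + 7
11 = 1×7 + 4
7 = 1×4 + 3
4 = 1×3 + 1
3 = 3×1 + 0
gcd(29, 47) = 1, so the inverse exists.
Bézout: 1 = −8×47 + 13×29.
So 29⁻¹ ≡ 13 (mod 47).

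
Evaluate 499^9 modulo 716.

Using repeated squaring:
499^1 ≡ 499 (mod 716)
499^2 ≡ 499^2 = 249001 ≡ 549 (mod 716)
499^4 ≡ 549^2 = 301401 ≡ 681 (mod 716)
499^8 ≡ 681^2 = 463761 ≡ 509 (mod 716)
499^9 = 499^8 * 499^1 ≡ 509 * 499 (mod 716).
509 * 499 = 253991 ≡ 527 (mod 716).

527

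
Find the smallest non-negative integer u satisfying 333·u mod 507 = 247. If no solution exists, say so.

no solution

gcd(333, 507) = 3, and 3 does not divide 247.
So the congruence has no solution.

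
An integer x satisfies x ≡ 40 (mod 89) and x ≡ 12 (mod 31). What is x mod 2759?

663

89⁻¹ mod 31: 89×23 ≡ 1 (mod 31), so 89⁻¹ ≡ 23.
x = 40 + 89×((12 − 40)×23 mod 31) = 40 + 89×7 = 663.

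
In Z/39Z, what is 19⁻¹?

37

Run the extended Euclidean algorithm:
39 = 2·19 + 1
19 = 19·1 + 0
gcd(19, 39) = 1, so the inverse exists.
Back-substitute for 1:
1 = 1·39 − 2·19
So 19⁻¹ ≡ −2 ≡ 37 (mod 39).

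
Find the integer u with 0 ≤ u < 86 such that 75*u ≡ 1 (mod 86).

Apply the Euclidean algorithm and back-substitute:
86 = 1×75 + 11
75 = 6×11 + 9
11 = 1×9 + 2
9 = 4×2 + 1
2 = 2×1 + 0
gcd(75, 86) = 1, so the inverse exists.
Back-substitute for 1:
1 = 1×9 − 4×2
  = −4×11 + 5×9
  = 5×75 − 34×11
  = −34×86 + 39×75
So 75⁻¹ ≡ 39 (mod 86).

39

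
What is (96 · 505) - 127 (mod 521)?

96 · 505 = 48480 ≡ 27 (mod 521)
27 - 127 = -100 ≡ 421 (mod 521)

421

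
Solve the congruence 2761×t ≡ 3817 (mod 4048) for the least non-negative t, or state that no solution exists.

gcd(2761, 4048) = 11, and 11 | 3817, so solutions exist.
Divide through by 11: 251×t mod 368 = 347.
251⁻¹ ≡ 195 (mod 368).
t ≡ 195×347 ≡ 321 (mod 368).
The smallest non-negative solution is t = 321.

321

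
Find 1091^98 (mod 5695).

4616

98 in binary is 1100010, i.e. 98 = 64 + 32 + 2.
1091^1 ≡ 1091 (mod 5695)
1091^2 ≡ 1091^2 = 1190281 ≡ 26 (mod 5695)
1091^4 ≡ 26^2 = 676 (mod 5695)
1091^8 ≡ 676^2 = 456976 ≡ 1376 (mod 5695)
1091^16 ≡ 1376^2 = 1893376 ≡ 2636 (mod 5695)
1091^32 ≡ 2636^2 = 6948496 ≡ 596 (mod 5695)
1091^64 ≡ 596^2 = 355216 ≡ 2126 (mod 5695)
1091^98 = 1091^64 · 1091^32 · 1091^2 ≡ 2126 · 596 · 26 (mod 5695).
Accumulate the product:
2126 · 596 = 1267096 ≡ 2806
2806 · 26 = 72956 ≡ 4616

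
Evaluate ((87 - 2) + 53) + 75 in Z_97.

19

87 - 2 = 85
85 + 53 = 138 ≡ 41 (mod 97)
41 + 75 = 116 ≡ 19 (mod 97)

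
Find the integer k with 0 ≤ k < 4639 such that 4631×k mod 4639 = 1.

4639 = 1×4631 + 8
4631 = 578×8 + 7
8 = 1×7 + 1
7 = 7×1 + 0
gcd(4631, 4639) = 1, so the inverse exists.
Back-substitute for 1:
1 = 1×8 − 1×7
  = −1×4631 + 579×8
  = 579×4639 − 580×4631
So 4631⁻¹ ≡ −580 ≡ 4059 (mod 4639).

4059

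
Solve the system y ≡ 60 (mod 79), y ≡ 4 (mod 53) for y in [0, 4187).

79⁻¹ mod 53: 79·51 ≡ 1 (mod 53), so 79⁻¹ ≡ 51.
y = 60 + 79·((4 − 60)·51 mod 53) = 60 + 79·6 = 534.
Check: 534 mod 79 = 60, 534 mod 53 = 4. ✓

534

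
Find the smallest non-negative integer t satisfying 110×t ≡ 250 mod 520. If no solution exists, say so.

gcd(110, 520) = 10, and 10 | 250, so solutions exist.
Divide through by 10: 11×t mod 52 = 25.
11⁻¹ ≡ 19 (mod 52).
t ≡ 19×25 ≡ 7 (mod 52).
The smallest non-negative solution is t = 7.

7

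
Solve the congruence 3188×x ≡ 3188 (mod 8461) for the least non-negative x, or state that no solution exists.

1

gcd(3188, 8461) = 1, so a unique solution mod 8461 exists.
3188⁻¹ ≡ 6643 (mod 8461).
x ≡ 6643×3188 ≡ 1 (mod 8461).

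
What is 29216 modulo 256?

29216 = 114*256 + 32, so 29216 ≡ 32 (mod 256).

32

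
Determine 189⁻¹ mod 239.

43

239 = 1*189 + 50
189 = 3*50 + 39
50 = 1*39 + 11
39 = 3*11 + 6
11 = 1*6 + 5
6 = 1*5 + 1
5 = 5*1 + 0
gcd(189, 239) = 1, so the inverse exists.
Back-substitute for 1:
1 = 1*6 − 1*5
  = −1*11 + 2*6
  = 2*39 − 7*11
  = −7*50 + 9*39
  = 9*189 − 34*50
  = −34*239 + 43*189
So 189⁻¹ ≡ 43 (mod 239).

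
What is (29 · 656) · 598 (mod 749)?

540

29 · 656 = 19024 ≡ 299 (mod 749)
299 · 598 = 178802 ≡ 540 (mod 749)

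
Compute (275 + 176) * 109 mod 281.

275 + 176 = 451 ≡ 170 (mod 281)
170 * 109 = 18530 ≡ 265 (mod 281)

265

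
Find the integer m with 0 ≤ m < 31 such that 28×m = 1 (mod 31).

31 = 1·28 + 3
28 = 9·3 + 1
3 = 3·1 + 0
gcd(28, 31) = 1, so the inverse exists.
Bézout: 1 = −9·31 + 10·28.
So 28⁻¹ ≡ 10 (mod 31).

10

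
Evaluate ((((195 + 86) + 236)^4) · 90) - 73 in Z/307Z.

195 + 86 = 281
281 + 236 = 517 ≡ 210 (mod 307)
(210)^4 ≡ 305 (mod 307)
305 · 90 = 27450 ≡ 127 (mod 307)
127 - 73 = 54

54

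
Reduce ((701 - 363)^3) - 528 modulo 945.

299

701 - 363 = 338
(338)^3 ≡ 827 (mod 945)
827 - 528 = 299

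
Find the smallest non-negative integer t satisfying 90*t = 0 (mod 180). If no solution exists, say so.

gcd(90, 180) = 90, and 90 | 0, so solutions exist.
Divide through by 90: 1*t ≡ 0 mod 2.
1⁻¹ ≡ 1 (mod 2).
t ≡ 1*0 ≡ 0 (mod 2).
The smallest non-negative solution is t = 0.

0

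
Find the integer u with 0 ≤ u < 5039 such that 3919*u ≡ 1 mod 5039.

2515

Apply the Euclidean algorithm and back-substitute:
5039 = 1*3919 + 1120
3919 = 3*1120 + 559
1120 = 2*559 + 2
559 = 279*2 + 1
2 = 2*1 + 0
gcd(3919, 5039) = 1, so the inverse exists.
Back-substitute for 1:
1 = 1*559 − 279*2
  = −279*1120 + 559*559
  = 559*3919 − 1956*1120
  = −1956*5039 + 2515*3919
So 3919⁻¹ ≡ 2515 (mod 5039).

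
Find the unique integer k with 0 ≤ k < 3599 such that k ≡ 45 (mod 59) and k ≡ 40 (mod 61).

59⁻¹ mod 61: 59×30 ≡ 1 (mod 61), so 59⁻¹ ≡ 30.
k = 45 + 59×((40 − 45)×30 mod 61) = 45 + 59×33 = 1992.

1992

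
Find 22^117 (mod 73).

117 in binary is 1110101, i.e. 117 = 64 + 32 + 16 + 4 + 1.
22^1 ≡ 22 (mod 73)
22^2 ≡ 22^2 = 484 ≡ 46 (mod 73)
22^4 ≡ 46^2 = 2116 ≡ 72 (mod 73)
22^8 ≡ 72^2 = 5184 ≡ 1 (mod 73)
22^16 ≡ 1^2 = 1 (mod 73)
22^32 ≡ 1^2 = 1 (mod 73)
22^64 ≡ 1^2 = 1 (mod 73)
22^117 = 22^64 × 22^32 × 22^16 × 22^4 × 22^1 ≡ 1 × 1 × 1 × 72 × 22 (mod 73).
Accumulate the product:
1 × 1 = 1
1 × 1 = 1
1 × 72 = 72
72 × 22 = 1584 ≡ 51

51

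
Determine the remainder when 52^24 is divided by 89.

1

52^1 ≡ 52 (mod 89)
52^2 ≡ 52^2 = 2704 ≡ 34 (mod 89)
52^4 ≡ 34^2 = 1156 ≡ 88 (mod 89)
52^8 ≡ 88^2 = 7744 ≡ 1 (mod 89)
52^16 ≡ 1^2 = 1 (mod 89)
52^24 = 52^16 × 52^8 ≡ 1 × 1 (mod 89).
1 × 1 = 1 ≡ 1 (mod 89).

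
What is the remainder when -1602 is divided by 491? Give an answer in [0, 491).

-1602 = -4*491 + 362, so -1602 ≡ 362 (mod 491).

362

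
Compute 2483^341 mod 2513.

Compute successive squares:
341 in binary is 101010101, i.e. 341 = 256 + 64 + 16 + 4 + 1.
2483^1 ≡ 2483 (mod 2513)
2483^2 ≡ 2483^2 = 6165289 ≡ 900 (mod 2513)
2483^4 ≡ 900^2 = 810000 ≡ 814 (mod 2513)
2483^8 ≡ 814^2 = 662596 ≡ 1677 (mod 2513)
2483^16 ≡ 1677^2 = 2812329 ≡ 282 (mod 2513)
2483^32 ≡ 282^2 = 79524 ≡ 1621 (mod 2513)
2483^64 ≡ 1621^2 = 2627641 ≡ 1556 (mod 2513)
2483^128 ≡ 1556^2 = 2421136 ≡ 1117 (mod 2513)
2483^256 ≡ 1117^2 = 1247689 ≡ 1241 (mod 2513)
2483^341 = 2483^256 × 2483^64 × 2483^16 × 2483^4 × 2483^1 ≡ 1241 × 1556 × 282 × 814 × 2483 (mod 2513).
Accumulate the product:
1241 × 1556 = 1930996 ≡ 1012
1012 × 282 = 285384 ≡ 1415
1415 × 814 = 1151810 ≡ 856
856 × 2483 = 2125448 ≡ 1963

1963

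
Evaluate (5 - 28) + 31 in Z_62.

5 - 28 = -23 ≡ 39 (mod 62)
39 + 31 = 70 ≡ 8 (mod 62)

8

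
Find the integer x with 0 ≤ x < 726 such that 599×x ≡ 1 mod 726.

383

Run the extended Euclidean algorithm:
726 = 1·599 + 127
599 = 4·127 + 91
127 = 1·91 + 36
91 = 2·36 + 19
36 = 1·19 + 17
19 = 1·17 + 2
17 = 8·2 + 1
2 = 2·1 + 0
gcd(599, 726) = 1, so the inverse exists.
Bézout: 1 = 283·726 − 343·599.
So 599⁻¹ ≡ −343 ≡ 383 (mod 726).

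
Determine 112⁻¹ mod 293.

259

Run the extended Euclidean algorithm:
293 = 2×112 + 69
112 = 1×69 + 43
69 = 1×43 + 26
43 = 1×26 + 17
26 = 1×17 + 9
17 = 1×9 + 8
9 = 1×8 + 1
8 = 8×1 + 0
gcd(112, 293) = 1, so the inverse exists.
Bézout: 1 = 13×293 − 34×112.
So 112⁻¹ ≡ −34 ≡ 259 (mod 293).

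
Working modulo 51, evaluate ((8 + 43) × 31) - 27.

24

8 + 43 = 51 ≡ 0 (mod 51)
0 × 31 = 0
0 - 27 = -27 ≡ 24 (mod 51)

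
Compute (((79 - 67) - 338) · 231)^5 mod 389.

79 - 67 = 12
12 - 338 = -326 ≡ 63 (mod 389)
63 · 231 = 14553 ≡ 160 (mod 389)
(160)^5 ≡ 132 (mod 389)

132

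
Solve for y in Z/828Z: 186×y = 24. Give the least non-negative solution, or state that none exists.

58

gcd(186, 828) = 6, and 6 | 24, so solutions exist.
Divide through by 6: 31×y ≡ 4 (mod 138).
31⁻¹ ≡ 49 (mod 138).
y ≡ 49×4 ≡ 58 (mod 138).
The smallest non-negative solution is y = 58.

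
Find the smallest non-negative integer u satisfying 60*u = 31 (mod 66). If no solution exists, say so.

no solution

gcd(60, 66) = 6, and 6 does not divide 31.
So the congruence has no solution.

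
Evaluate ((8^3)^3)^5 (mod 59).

14

(8)^3 ≡ 40 (mod 59)
(40)^3 ≡ 44 (mod 59)
(44)^5 ≡ 14 (mod 59)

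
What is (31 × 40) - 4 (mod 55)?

31 × 40 = 1240 ≡ 30 (mod 55)
30 - 4 = 26

26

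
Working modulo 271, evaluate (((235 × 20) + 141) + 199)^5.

235 × 20 = 4700 ≡ 93 (mod 271)
93 + 141 = 234
234 + 199 = 433 ≡ 162 (mod 271)
(162)^5 ≡ 83 (mod 271)

83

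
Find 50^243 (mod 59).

44

By square-and-multiply:
243 in binary is 11110011, i.e. 243 = 128 + 64 + 32 + 16 + 2 + 1.
50^1 ≡ 50 (mod 59)
50^2 ≡ 50^2 = 2500 ≡ 22 (mod 59)
50^4 ≡ 22^2 = 484 ≡ 12 (mod 59)
50^8 ≡ 12^2 = 144 ≡ 26 (mod 59)
50^16 ≡ 26^2 = 676 ≡ 27 (mod 59)
50^32 ≡ 27^2 = 729 ≡ 21 (mod 59)
50^64 ≡ 21^2 = 441 ≡ 28 (mod 59)
50^128 ≡ 28^2 = 784 ≡ 17 (mod 59)
50^243 = 50^128 · 50^64 · 50^32 · 50^16 · 50^2 · 50^1 ≡ 17 · 28 · 21 · 27 · 22 · 50 (mod 59).
Accumulate the product:
17 · 28 = 476 ≡ 4
4 · 21 = 84 ≡ 25
25 · 27 = 675 ≡ 26
26 · 22 = 572 ≡ 41
41 · 50 = 2050 ≡ 44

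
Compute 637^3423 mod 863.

15

Using repeated squaring:
637^1 ≡ 637 (mod 863)
637^2 ≡ 637^2 = 405769 ≡ 159 (mod 863)
637^4 ≡ 159^2 = 25281 ≡ 254 (mod 863)
637^8 ≡ 254^2 = 64516 ≡ 654 (mod 863)
637^16 ≡ 654^2 = 427716 ≡ 531 (mod 863)
637^32 ≡ 531^2 = 281961 ≡ 623 (mod 863)
637^64 ≡ 623^2 = 388129 ≡ 642 (mod 863)
637^128 ≡ 642^2 = 412164 ≡ 513 (mod 863)
637^256 ≡ 513^2 = 263169 ≡ 817 (mod 863)
637^512 ≡ 817^2 = 667489 ≡ 390 (mod 863)
637^1024 ≡ 390^2 = 152100 ≡ 212 (mod 863)
637^2048 ≡ 212^2 = 44944 ≡ 68 (mod 863)
637^3423 = 637^2048 * 637^1024 * 637^256 * 637^64 * 637^16 * 637^8 * 637^4 * 637^2 * 637^1 ≡ 68 * 212 * 817 * 642 * 531 * 654 * 254 * 159 * 637 (mod 863).
Accumulate the product:
68 * 212 = 14416 ≡ 608
608 * 817 = 496736 ≡ 511
511 * 642 = 328062 ≡ 122
122 * 531 = 64782 ≡ 57
57 * 654 = 37278 ≡ 169
169 * 254 = 42926 ≡ 639
639 * 159 = 101601 ≡ 630
630 * 637 = 401310 ≡ 15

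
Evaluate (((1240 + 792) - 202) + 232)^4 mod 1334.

922

1240 + 792 = 2032 ≡ 698 (mod 1334)
698 - 202 = 496
496 + 232 = 728
(728)^4 ≡ 922 (mod 1334)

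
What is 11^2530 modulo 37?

By square-and-multiply:
2530 in binary is 100111100010, i.e. 2530 = 2048 + 256 + 128 + 64 + 32 + 2.
11^1 ≡ 11 (mod 37)
11^2 ≡ 11^2 = 121 ≡ 10 (mod 37)
11^4 ≡ 10^2 = 100 ≡ 26 (mod 37)
11^8 ≡ 26^2 = 676 ≡ 10 (mod 37)
11^16 ≡ 10^2 = 100 ≡ 26 (mod 37)
11^32 ≡ 26^2 = 676 ≡ 10 (mod 37)
11^64 ≡ 10^2 = 100 ≡ 26 (mod 37)
11^128 ≡ 26^2 = 676 ≡ 10 (mod 37)
11^256 ≡ 10^2 = 100 ≡ 26 (mod 37)
11^512 ≡ 26^2 = 676 ≡ 10 (mod 37)
11^1024 ≡ 10^2 = 100 ≡ 26 (mod 37)
11^2048 ≡ 26^2 = 676 ≡ 10 (mod 37)
11^2530 = 11^2048 * 11^256 * 11^128 * 11^64 * 11^32 * 11^2 ≡ 10 * 26 * 10 * 26 * 10 * 10 (mod 37).
Accumulate the product:
10 * 26 = 260 ≡ 1
1 * 10 = 10
10 * 26 = 260 ≡ 1
1 * 10 = 10
10 * 10 = 100 ≡ 26

26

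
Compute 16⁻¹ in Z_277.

52

277 = 17×16 + 5
16 = 3×5 + 1
5 = 5×1 + 0
gcd(16, 277) = 1, so the inverse exists.
Back-substitute for 1:
1 = 1×16 − 3×5
  = −3×277 + 52×16
So 16⁻¹ ≡ 52 (mod 277).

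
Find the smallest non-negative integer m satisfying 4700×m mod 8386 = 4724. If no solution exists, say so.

gcd(4700, 8386) = 2, and 2 | 4724, so solutions exist.
Divide through by 2: 2350×m ≡ 2362 mod 4193.
2350⁻¹ ≡ 612 (mod 4193).
m ≡ 612×2362 ≡ 3152 (mod 4193).
The smallest non-negative solution is m = 3152.

3152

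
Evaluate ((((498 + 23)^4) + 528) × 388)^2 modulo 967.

498 + 23 = 521
(521)^4 ≡ 568 (mod 967)
568 + 528 = 1096 ≡ 129 (mod 967)
129 × 388 = 50052 ≡ 735 (mod 967)
(735)^2 ≡ 639 (mod 967)

639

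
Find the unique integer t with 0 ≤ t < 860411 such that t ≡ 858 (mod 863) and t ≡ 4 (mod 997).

584246

863⁻¹ mod 997: 863·186 ≡ 1 (mod 997), so 863⁻¹ ≡ 186.
t = 858 + 863·((4 − 858)·186 mod 997) = 858 + 863·676 = 584246.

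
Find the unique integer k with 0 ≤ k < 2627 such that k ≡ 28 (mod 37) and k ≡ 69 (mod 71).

37⁻¹ mod 71: 37×48 ≡ 1 (mod 71), so 37⁻¹ ≡ 48.
k = 28 + 37×((69 − 28)×48 mod 71) = 28 + 37×51 = 1915.
Check: 1915 mod 37 = 28, 1915 mod 71 = 69. ✓

1915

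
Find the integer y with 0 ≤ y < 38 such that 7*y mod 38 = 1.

11

By the extended Euclidean algorithm:
38 = 5×7 + 3
7 = 2×3 + 1
3 = 3×1 + 0
gcd(7, 38) = 1, so the inverse exists.
Bézout: 1 = −2×38 + 11×7.
So 7⁻¹ ≡ 11 (mod 38).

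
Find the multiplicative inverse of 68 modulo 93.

26

93 = 1*68 + 25
68 = 2*25 + 18
25 = 1*18 + 7
18 = 2*7 + 4
7 = 1*4 + 3
4 = 1*3 + 1
3 = 3*1 + 0
gcd(68, 93) = 1, so the inverse exists.
Back-substitute for 1:
1 = 1*4 − 1*3
  = −1*7 + 2*4
  = 2*18 − 5*7
  = −5*25 + 7*18
  = 7*68 − 19*25
  = −19*93 + 26*68
So 68⁻¹ ≡ 26 (mod 93).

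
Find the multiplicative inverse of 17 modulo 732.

689

Apply the Euclidean algorithm and back-substitute:
732 = 43×17 + 1
17 = 17×1 + 0
gcd(17, 732) = 1, so the inverse exists.
Back-substitute for 1:
1 = 1×732 − 43×17
So 17⁻¹ ≡ −43 ≡ 689 (mod 732).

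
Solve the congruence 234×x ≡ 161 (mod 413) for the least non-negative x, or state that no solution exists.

126

gcd(234, 413) = 1, so a unique solution mod 413 exists.
234⁻¹ ≡ 383 (mod 413).
x ≡ 383×161 ≡ 126 (mod 413).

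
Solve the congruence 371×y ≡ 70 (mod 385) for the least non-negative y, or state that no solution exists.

gcd(371, 385) = 7, and 7 | 70, so solutions exist.
Divide through by 7: 53×y ≡ 10 (mod 55).
53⁻¹ ≡ 27 (mod 55).
y ≡ 27×10 ≡ 50 (mod 55).
The smallest non-negative solution is y = 50.

50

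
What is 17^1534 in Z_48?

By square-and-multiply:
17^1 ≡ 17 (mod 48)
17^2 ≡ 17^2 = 289 ≡ 1 (mod 48)
17^4 ≡ 1^2 = 1 (mod 48)
17^8 ≡ 1^2 = 1 (mod 48)
17^16 ≡ 1^2 = 1 (mod 48)
17^32 ≡ 1^2 = 1 (mod 48)
17^64 ≡ 1^2 = 1 (mod 48)
17^128 ≡ 1^2 = 1 (mod 48)
17^256 ≡ 1^2 = 1 (mod 48)
17^512 ≡ 1^2 = 1 (mod 48)
17^1024 ≡ 1^2 = 1 (mod 48)
17^1534 = 17^1024 · 17^256 · 17^128 · 17^64 · 17^32 · 17^16 · 17^8 · 17^4 · 17^2 ≡ 1 · 1 · 1 · 1 · 1 · 1 · 1 · 1 · 1 (mod 48).
Accumulate the product:
1 · 1 = 1
1 · 1 = 1
1 · 1 = 1
1 · 1 = 1
1 · 1 = 1
1 · 1 = 1
1 · 1 = 1
1 · 1 = 1

1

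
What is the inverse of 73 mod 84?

By the extended Euclidean algorithm:
84 = 1·73 + 11
73 = 6·11 + 7
11 = 1·7 + 4
7 = 1·4 + 3
4 = 1·3 + 1
3 = 3·1 + 0
gcd(73, 84) = 1, so the inverse exists.
Bézout: 1 = 20·84 − 23·73.
So 73⁻¹ ≡ −23 ≡ 61 (mod 84).

61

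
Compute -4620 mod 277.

89

-4620 = -17*277 + 89, so -4620 ≡ 89 (mod 277).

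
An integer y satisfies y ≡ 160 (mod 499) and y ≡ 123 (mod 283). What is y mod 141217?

4651

499⁻¹ mod 283: 499×38 ≡ 1 (mod 283), so 499⁻¹ ≡ 38.
y = 160 + 499×((123 − 160)×38 mod 283) = 160 + 499×9 = 4651.
Check: 4651 mod 499 = 160, 4651 mod 283 = 123. ✓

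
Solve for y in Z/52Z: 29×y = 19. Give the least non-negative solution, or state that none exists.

gcd(29, 52) = 1, so a unique solution mod 52 exists.
29⁻¹ ≡ 9 (mod 52).
y ≡ 9×19 ≡ 15 (mod 52).

15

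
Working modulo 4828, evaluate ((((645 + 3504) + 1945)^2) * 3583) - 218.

645 + 3504 = 4149
4149 + 1945 = 6094 ≡ 1266 (mod 4828)
(1266)^2 ≡ 4688 (mod 4828)
4688 * 3583 = 16797104 ≡ 492 (mod 4828)
492 - 218 = 274

274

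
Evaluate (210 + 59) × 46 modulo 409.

104

210 + 59 = 269
269 × 46 = 12374 ≡ 104 (mod 409)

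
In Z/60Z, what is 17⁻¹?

53

Run the extended Euclidean algorithm:
60 = 3·17 + 9
17 = 1·9 + 8
9 = 1·8 + 1
8 = 8·1 + 0
gcd(17, 60) = 1, so the inverse exists.
Bézout: 1 = 2·60 − 7·17.
So 17⁻¹ ≡ −7 ≡ 53 (mod 60).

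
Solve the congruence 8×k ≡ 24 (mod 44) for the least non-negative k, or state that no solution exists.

3

gcd(8, 44) = 4, and 4 | 24, so solutions exist.
Divide through by 4: 2×k = 6 (mod 11).
2⁻¹ ≡ 6 (mod 11).
k ≡ 6×6 ≡ 3 (mod 11).
The smallest non-negative solution is k = 3.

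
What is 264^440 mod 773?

Compute successive squares:
440 in binary is 110111000, i.e. 440 = 256 + 128 + 32 + 16 + 8.
264^1 ≡ 264 (mod 773)
264^2 ≡ 264^2 = 69696 ≡ 126 (mod 773)
264^4 ≡ 126^2 = 15876 ≡ 416 (mod 773)
264^8 ≡ 416^2 = 173056 ≡ 677 (mod 773)
264^16 ≡ 677^2 = 458329 ≡ 713 (mod 773)
264^32 ≡ 713^2 = 508369 ≡ 508 (mod 773)
264^64 ≡ 508^2 = 258064 ≡ 655 (mod 773)
264^128 ≡ 655^2 = 429025 ≡ 10 (mod 773)
264^256 ≡ 10^2 = 100 (mod 773)
264^440 = 264^256 × 264^128 × 264^32 × 264^16 × 264^8 ≡ 100 × 10 × 508 × 713 × 677 (mod 773).
Accumulate the product:
100 × 10 = 1000 ≡ 227
227 × 508 = 115316 ≡ 139
139 × 713 = 99107 ≡ 163
163 × 677 = 110351 ≡ 585

585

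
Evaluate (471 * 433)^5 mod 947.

471 * 433 = 203943 ≡ 338 (mod 947)
(338)^5 ≡ 832 (mod 947)

832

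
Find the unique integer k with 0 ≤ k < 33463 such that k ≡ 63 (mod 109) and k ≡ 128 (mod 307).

26223

109⁻¹ mod 307: 109*169 ≡ 1 (mod 307), so 109⁻¹ ≡ 169.
k = 63 + 109*((128 − 63)*169 mod 307) = 63 + 109*240 = 26223.
Check: 26223 mod 109 = 63, 26223 mod 307 = 128. ✓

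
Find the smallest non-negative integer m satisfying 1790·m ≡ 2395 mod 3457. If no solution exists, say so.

320

gcd(1790, 3457) = 1, so a unique solution mod 3457 exists.
1790⁻¹ ≡ 2389 (mod 3457).
m ≡ 2389·2395 ≡ 320 (mod 3457).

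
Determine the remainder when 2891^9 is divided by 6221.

Using repeated squaring:
9 in binary is 1001, i.e. 9 = 8 + 1.
2891^1 ≡ 2891 (mod 6221)
2891^2 ≡ 2891^2 = 8357881 ≡ 3078 (mod 6221)
2891^4 ≡ 3078^2 = 9474084 ≡ 5722 (mod 6221)
2891^8 ≡ 5722^2 = 32741284 ≡ 161 (mod 6221)
2891^9 = 2891^8 · 2891^1 ≡ 161 · 2891 (mod 6221).
161 · 2891 = 465451 ≡ 5097 (mod 6221).

5097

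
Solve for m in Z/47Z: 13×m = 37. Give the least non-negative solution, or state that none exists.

gcd(13, 47) = 1, so a unique solution mod 47 exists.
13⁻¹ ≡ 29 (mod 47).
m ≡ 29×37 ≡ 39 (mod 47).

39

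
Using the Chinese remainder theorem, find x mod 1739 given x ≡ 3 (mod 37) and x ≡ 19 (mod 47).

37⁻¹ mod 47: 37*14 ≡ 1 (mod 47), so 37⁻¹ ≡ 14.
x = 3 + 37*((19 − 3)*14 mod 47) = 3 + 37*36 = 1335.

1335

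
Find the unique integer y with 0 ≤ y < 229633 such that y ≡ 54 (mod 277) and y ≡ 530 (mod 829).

277⁻¹ mod 829: 277×416 ≡ 1 (mod 829), so 277⁻¹ ≡ 416.
y = 54 + 277×((530 − 54)×416 mod 829) = 54 + 277×714 = 197832.

197832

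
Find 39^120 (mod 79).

10

Using repeated squaring:
39^1 ≡ 39 (mod 79)
39^2 ≡ 39^2 = 1521 ≡ 20 (mod 79)
39^4 ≡ 20^2 = 400 ≡ 5 (mod 79)
39^8 ≡ 5^2 = 25 (mod 79)
39^16 ≡ 25^2 = 625 ≡ 72 (mod 79)
39^32 ≡ 72^2 = 5184 ≡ 49 (mod 79)
39^64 ≡ 49^2 = 2401 ≡ 31 (mod 79)
39^120 = 39^64 × 39^32 × 39^16 × 39^8 ≡ 31 × 49 × 72 × 25 (mod 79).
Accumulate the product:
31 × 49 = 1519 ≡ 18
18 × 72 = 1296 ≡ 32
32 × 25 = 800 ≡ 10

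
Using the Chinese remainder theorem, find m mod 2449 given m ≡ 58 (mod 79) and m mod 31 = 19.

453

79⁻¹ mod 31: 79·11 ≡ 1 (mod 31), so 79⁻¹ ≡ 11.
m = 58 + 79·((19 − 58)·11 mod 31) = 58 + 79·5 = 453.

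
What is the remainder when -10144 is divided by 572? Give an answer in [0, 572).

-10144 = -18*572 + 152, so -10144 ≡ 152 (mod 572).

152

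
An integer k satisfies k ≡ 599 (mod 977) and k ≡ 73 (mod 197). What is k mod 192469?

112954

977⁻¹ mod 197: 977·123 ≡ 1 (mod 197), so 977⁻¹ ≡ 123.
k = 599 + 977·((73 − 599)·123 mod 197) = 599 + 977·115 = 112954.
Check: 112954 mod 977 = 599, 112954 mod 197 = 73. ✓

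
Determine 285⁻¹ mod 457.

Run the extended Euclidean algorithm:
457 = 1·285 + 172
285 = 1·172 + 113
172 = 1·113 + 59
113 = 1·59 + 54
59 = 1·54 + 5
54 = 10·5 + 4
5 = 1·4 + 1
4 = 4·1 + 0
gcd(285, 457) = 1, so the inverse exists.
Bézout: 1 = 58·457 − 93·285.
So 285⁻¹ ≡ −93 ≡ 364 (mod 457).

364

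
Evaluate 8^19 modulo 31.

19 in binary is 10011, i.e. 19 = 16 + 2 + 1.
8^1 ≡ 8 (mod 31)
8^2 ≡ 8^2 = 64 ≡ 2 (mod 31)
8^4 ≡ 2^2 = 4 (mod 31)
8^8 ≡ 4^2 = 16 (mod 31)
8^16 ≡ 16^2 = 256 ≡ 8 (mod 31)
8^19 = 8^16 · 8^2 · 8^1 ≡ 8 · 2 · 8 (mod 31).
Accumulate the product:
8 · 2 = 16
16 · 8 = 128 ≡ 4

4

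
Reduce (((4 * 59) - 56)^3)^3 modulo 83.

4 * 59 = 236 ≡ 70 (mod 83)
70 - 56 = 14
(14)^3 ≡ 5 (mod 83)
(5)^3 ≡ 42 (mod 83)

42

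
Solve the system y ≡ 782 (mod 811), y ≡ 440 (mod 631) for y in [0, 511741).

459808

811⁻¹ mod 631: 811*312 ≡ 1 (mod 631), so 811⁻¹ ≡ 312.
y = 782 + 811*((440 − 782)*312 mod 631) = 782 + 811*566 = 459808.
Check: 459808 mod 811 = 782, 459808 mod 631 = 440. ✓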